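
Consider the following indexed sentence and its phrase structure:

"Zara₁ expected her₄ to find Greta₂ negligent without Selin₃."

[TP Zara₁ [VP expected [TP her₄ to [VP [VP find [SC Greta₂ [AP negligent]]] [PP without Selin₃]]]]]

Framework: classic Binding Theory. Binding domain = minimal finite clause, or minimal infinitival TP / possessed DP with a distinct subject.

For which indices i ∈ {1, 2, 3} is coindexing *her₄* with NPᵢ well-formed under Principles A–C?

none

*her* is a pronoun, so Principle B applies: it must be free in its binding domain.
Binding domain of *her₄*: the matrix TP, whose subject is Zara₁.
*Zara₁* c-commands the pronoun within its binding domain → coindexation would violate Principle B.
*Greta₂*: the pronoun c-commands this R-expression → coindexation would violate Principle C on *Greta₂*.
*Selin₃*: the pronoun c-commands this R-expression → coindexation would violate Principle C on *Selin₃*.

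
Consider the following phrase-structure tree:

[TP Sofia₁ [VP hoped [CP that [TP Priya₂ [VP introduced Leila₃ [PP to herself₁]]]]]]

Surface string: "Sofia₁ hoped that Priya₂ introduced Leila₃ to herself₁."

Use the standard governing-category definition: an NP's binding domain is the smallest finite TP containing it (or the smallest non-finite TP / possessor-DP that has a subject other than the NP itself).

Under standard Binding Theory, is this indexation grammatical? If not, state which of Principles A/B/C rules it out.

The two coindexed NPs are *Sofia₁* and *herself₁*.
*herself₁* is an anaphor. Principle A requires it to be bound within its binding domain — the embedded TP, whose subject is Priya₂.
Within that domain it is c-commanded by *Priya₂*, *Leila₃*, none of which share its index.
*Sofia₁* does c-command the anaphor, but from outside its binding domain.
The anaphor is unbound in its domain → Principle A violation.

Principle A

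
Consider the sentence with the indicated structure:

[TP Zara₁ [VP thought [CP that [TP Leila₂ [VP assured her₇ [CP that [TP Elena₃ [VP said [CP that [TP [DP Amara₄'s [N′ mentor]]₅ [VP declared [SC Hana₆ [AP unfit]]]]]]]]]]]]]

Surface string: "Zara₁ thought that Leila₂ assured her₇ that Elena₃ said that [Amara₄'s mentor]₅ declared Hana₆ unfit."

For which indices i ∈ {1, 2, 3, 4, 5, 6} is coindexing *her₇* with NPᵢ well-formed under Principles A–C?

{1}

*her* is a pronoun, so Principle B applies: it must be free in its binding domain.
Binding domain of *her₇*: the embedded TP, whose subject is Leila₂.
*Zara₁* c-commands the pronoun but from outside its binding domain, and is not c-commanded by it → coindexation permitted.
*Leila₂* c-commands the pronoun within its binding domain → coindexation would violate Principle B.
*Elena₃*: the pronoun c-commands this R-expression → coindexation would violate Principle C on *Elena₃*.
*Amara₄*: the pronoun c-commands this R-expression → coindexation would violate Principle C on *Amara₄*.
*[Amara₄'s mentor]₅*: the pronoun c-commands this R-expression → coindexation would violate Principle C on *[Amara₄'s mentor]₅*.
*Hana₆*: the pronoun c-commands this R-expression → coindexation would violate Principle C on *Hana₆*.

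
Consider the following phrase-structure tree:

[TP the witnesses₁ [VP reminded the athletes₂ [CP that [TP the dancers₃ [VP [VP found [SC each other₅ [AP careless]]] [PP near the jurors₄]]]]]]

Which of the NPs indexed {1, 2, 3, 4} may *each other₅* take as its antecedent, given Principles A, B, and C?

{3}

*each other* is an anaphor, so Principle A applies: it must be bound in its binding domain.
Binding domain of *each other₅*: the embedded TP, whose subject is the dancers₃.
*the witnesses₁* c-commands the anaphor but is outside its binding domain → cannot satisfy Principle A.
*the athletes₂* c-commands the anaphor but is outside its binding domain → cannot satisfy Principle A.
*the dancers₃* c-commands the anaphor within its binding domain → licit binder.
*the jurors₄* does not c-command the anaphor → cannot bind it.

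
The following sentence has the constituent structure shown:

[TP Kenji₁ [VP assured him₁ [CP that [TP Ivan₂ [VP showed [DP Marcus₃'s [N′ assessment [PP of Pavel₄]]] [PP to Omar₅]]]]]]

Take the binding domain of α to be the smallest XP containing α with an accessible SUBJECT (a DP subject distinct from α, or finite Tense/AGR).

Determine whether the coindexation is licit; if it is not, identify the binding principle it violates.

The two coindexed NPs are *Kenji₁* and *him₁*.
*him₁* is a pronoun. Its binding domain is the matrix TP, whose subject is Kenji₁.
*Kenji₁* c-commands it within that domain and carries the same index.
The pronoun is locally bound → Principle B violation.

Principle B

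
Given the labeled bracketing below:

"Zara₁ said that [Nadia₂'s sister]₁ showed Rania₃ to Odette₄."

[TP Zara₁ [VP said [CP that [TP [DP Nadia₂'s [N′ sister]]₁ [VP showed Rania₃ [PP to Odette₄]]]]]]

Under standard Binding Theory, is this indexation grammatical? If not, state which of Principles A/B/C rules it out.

Principle C

The two coindexed NPs are *[Nadia₂'s sister]₁* and *Zara₁*.
*[Nadia₂'s sister]₁* is an R-expression. Principle C requires it to be free everywhere.
*Zara₁* c-commands it and carries the same index.
The R-expression is bound → Principle C violation.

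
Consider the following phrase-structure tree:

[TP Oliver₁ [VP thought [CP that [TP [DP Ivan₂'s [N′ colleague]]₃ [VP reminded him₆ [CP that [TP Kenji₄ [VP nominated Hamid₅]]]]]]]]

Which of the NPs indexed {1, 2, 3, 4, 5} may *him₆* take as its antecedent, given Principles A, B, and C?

{1, 2}

*him* is a pronoun, so Principle B applies: it must be free in its binding domain.
Binding domain of *him₆*: the embedded TP, whose subject is [Ivan₂'s colleague]₃.
*Oliver₁* c-commands the pronoun but from outside its binding domain, and is not c-commanded by it → coindexation permitted.
*Ivan₂* and the pronoun do not c-command one another → neither Principle B nor Principle C is at stake; coindexation permitted.
*[Ivan₂'s colleague]₃* c-commands the pronoun within its binding domain → coindexation would violate Principle B.
*Kenji₄*: the pronoun c-commands this R-expression → coindexation would violate Principle C on *Kenji₄*.
*Hamid₅*: the pronoun c-commands this R-expression → coindexation would violate Principle C on *Hamid₅*.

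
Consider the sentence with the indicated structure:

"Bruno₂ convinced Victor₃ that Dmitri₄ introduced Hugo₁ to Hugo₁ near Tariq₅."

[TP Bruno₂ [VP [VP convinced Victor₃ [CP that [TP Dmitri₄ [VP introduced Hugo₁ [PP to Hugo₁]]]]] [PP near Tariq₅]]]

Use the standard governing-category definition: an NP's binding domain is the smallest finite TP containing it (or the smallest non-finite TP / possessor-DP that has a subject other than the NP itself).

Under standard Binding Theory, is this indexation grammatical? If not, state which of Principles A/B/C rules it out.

Principle C

The two coindexed NPs are *Hugo₁* (the lower occurrence) and *Hugo₁* (the higher occurrence).
*Hugo₁* (the lower occurrence) is an R-expression. Principle C requires it to be free everywhere.
*Hugo₁* (the higher occurrence) c-commands it and carries the same index.
The R-expression is bound → Principle C violation.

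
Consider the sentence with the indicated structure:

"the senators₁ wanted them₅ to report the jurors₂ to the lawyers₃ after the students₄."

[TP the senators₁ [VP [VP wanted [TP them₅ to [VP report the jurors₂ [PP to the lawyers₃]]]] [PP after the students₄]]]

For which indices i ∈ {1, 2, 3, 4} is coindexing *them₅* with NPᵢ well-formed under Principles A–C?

{4}

*them* is a pronoun, so Principle B applies: it must be free in its binding domain.
Binding domain of *them₅*: the matrix TP, whose subject is the senators₁.
*the senators₁* c-commands the pronoun within its binding domain → coindexation would violate Principle B.
*the jurors₂*: the pronoun c-commands this R-expression → coindexation would violate Principle C on *the jurors₂*.
*the lawyers₃*: the pronoun c-commands this R-expression → coindexation would violate Principle C on *the lawyers₃*.
*the students₄* and the pronoun do not c-command one another → neither Principle B nor Principle C is at stake; coindexation permitted.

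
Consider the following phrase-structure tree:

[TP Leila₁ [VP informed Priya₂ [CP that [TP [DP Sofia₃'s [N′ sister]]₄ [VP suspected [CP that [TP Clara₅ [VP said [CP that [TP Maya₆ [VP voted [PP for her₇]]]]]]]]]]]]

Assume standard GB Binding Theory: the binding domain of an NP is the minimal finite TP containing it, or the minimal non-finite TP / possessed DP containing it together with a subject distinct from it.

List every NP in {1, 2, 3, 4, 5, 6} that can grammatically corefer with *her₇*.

{1, 2, 3, 4, 5}

*her* is a pronoun, so Principle B applies: it must be free in its binding domain.
Binding domain of *her₇*: the embedded TP, whose subject is Maya₆.
*Leila₁* c-commands the pronoun but from outside its binding domain, and is not c-commanded by it → coindexation permitted.
*Priya₂* c-commands the pronoun but from outside its binding domain, and is not c-commanded by it → coindexation permitted.
*Sofia₃* and the pronoun do not c-command one another → neither Principle B nor Principle C is at stake; coindexation permitted.
*[Sofia₃'s sister]₄* c-commands the pronoun but from outside its binding domain, and is not c-commanded by it → coindexation permitted.
*Clara₅* c-commands the pronoun but from outside its binding domain, and is not c-commanded by it → coindexation permitted.
*Maya₆* c-commands the pronoun within its binding domain → coindexation would violate Principle B.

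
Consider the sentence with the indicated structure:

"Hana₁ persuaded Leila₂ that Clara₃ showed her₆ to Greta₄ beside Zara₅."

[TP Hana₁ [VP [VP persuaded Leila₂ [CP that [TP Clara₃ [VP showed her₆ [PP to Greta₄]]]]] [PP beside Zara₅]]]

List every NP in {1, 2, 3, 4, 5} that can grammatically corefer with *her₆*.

{1, 2, 5}

*her* is a pronoun, so Principle B applies: it must be free in its binding domain.
Binding domain of *her₆*: the embedded TP, whose subject is Clara₃.
*Hana₁* c-commands the pronoun but from outside its binding domain, and is not c-commanded by it → coindexation permitted.
*Leila₂* c-commands the pronoun but from outside its binding domain, and is not c-commanded by it → coindexation permitted.
*Clara₃* c-commands the pronoun within its binding domain → coindexation would violate Principle B.
*Greta₄*: the pronoun c-commands this R-expression → coindexation would violate Principle C on *Greta₄*.
*Zara₅* and the pronoun do not c-command one another → neither Principle B nor Principle C is at stake; coindexation permitted.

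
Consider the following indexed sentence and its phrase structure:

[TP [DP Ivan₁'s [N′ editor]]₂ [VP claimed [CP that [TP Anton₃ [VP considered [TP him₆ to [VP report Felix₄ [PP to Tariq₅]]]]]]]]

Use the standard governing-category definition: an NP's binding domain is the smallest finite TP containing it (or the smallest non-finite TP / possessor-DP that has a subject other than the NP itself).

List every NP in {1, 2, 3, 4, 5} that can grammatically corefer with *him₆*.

{1, 2}

*him* is a pronoun, so Principle B applies: it must be free in its binding domain.
Binding domain of *him₆*: the embedded TP, whose subject is Anton₃.
*Ivan₁* and the pronoun do not c-command one another → neither Principle B nor Principle C is at stake; coindexation permitted.
*[Ivan₁'s editor]₂* c-commands the pronoun but from outside its binding domain, and is not c-commanded by it → coindexation permitted.
*Anton₃* c-commands the pronoun within its binding domain → coindexation would violate Principle B.
*Felix₄*: the pronoun c-commands this R-expression → coindexation would violate Principle C on *Felix₄*.
*Tariq₅*: the pronoun c-commands this R-expression → coindexation would violate Principle C on *Tariq₅*.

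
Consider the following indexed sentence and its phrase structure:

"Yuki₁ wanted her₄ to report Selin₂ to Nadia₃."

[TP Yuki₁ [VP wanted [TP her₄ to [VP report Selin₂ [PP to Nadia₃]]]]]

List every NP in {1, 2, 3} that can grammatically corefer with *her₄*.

none

*her* is a pronoun, so Principle B applies: it must be free in its binding domain.
Binding domain of *her₄*: the matrix TP, whose subject is Yuki₁.
*Yuki₁* c-commands the pronoun within its binding domain → coindexation would violate Principle B.
*Selin₂*: the pronoun c-commands this R-expression → coindexation would violate Principle C on *Selin₂*.
*Nadia₃*: the pronoun c-commands this R-expression → coindexation would violate Principle C on *Nadia₃*.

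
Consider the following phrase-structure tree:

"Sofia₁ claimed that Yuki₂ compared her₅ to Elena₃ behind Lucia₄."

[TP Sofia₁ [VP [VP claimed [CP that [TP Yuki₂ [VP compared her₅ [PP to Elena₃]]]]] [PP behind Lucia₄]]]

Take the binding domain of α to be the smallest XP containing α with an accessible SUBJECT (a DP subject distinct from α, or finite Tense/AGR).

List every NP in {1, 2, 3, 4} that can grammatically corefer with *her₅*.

*her* is a pronoun, so Principle B applies: it must be free in its binding domain.
Binding domain of *her₅*: the embedded TP, whose subject is Yuki₂.
*Sofia₁* c-commands the pronoun but from outside its binding domain, and is not c-commanded by it → coindexation permitted.
*Yuki₂* c-commands the pronoun within its binding domain → coindexation would violate Principle B.
*Elena₃*: the pronoun c-commands this R-expression → coindexation would violate Principle C on *Elena₃*.
*Lucia₄* and the pronoun do not c-command one another → neither Principle B nor Principle C is at stake; coindexation permitted.

{1, 4}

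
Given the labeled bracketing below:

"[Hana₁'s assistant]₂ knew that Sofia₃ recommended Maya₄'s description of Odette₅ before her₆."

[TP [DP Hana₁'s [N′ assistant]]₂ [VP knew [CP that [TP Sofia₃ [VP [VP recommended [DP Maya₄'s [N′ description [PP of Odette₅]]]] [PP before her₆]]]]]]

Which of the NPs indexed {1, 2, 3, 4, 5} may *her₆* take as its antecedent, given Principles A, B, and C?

{1, 2, 4, 5}

*her* is a pronoun, so Principle B applies: it must be free in its binding domain.
Binding domain of *her₆*: the embedded TP, whose subject is Sofia₃.
*Hana₁* and the pronoun do not c-command one another → neither Principle B nor Principle C is at stake; coindexation permitted.
*[Hana₁'s assistant]₂* c-commands the pronoun but from outside its binding domain, and is not c-commanded by it → coindexation permitted.
*Sofia₃* c-commands the pronoun within its binding domain → coindexation would violate Principle B.
*Maya₄* and the pronoun do not c-command one another → neither Principle B nor Principle C is at stake; coindexation permitted.
*Odette₅* and the pronoun do not c-command one another → neither Principle B nor Principle C is at stake; coindexation permitted.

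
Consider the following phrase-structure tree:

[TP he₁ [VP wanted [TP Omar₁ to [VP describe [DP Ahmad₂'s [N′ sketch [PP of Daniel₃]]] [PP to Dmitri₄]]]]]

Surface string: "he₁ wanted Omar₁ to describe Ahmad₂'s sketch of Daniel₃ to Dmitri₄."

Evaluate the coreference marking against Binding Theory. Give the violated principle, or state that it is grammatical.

The two coindexed NPs are *he₁* and *Omar₁*.
*Omar₁* is an R-expression. Principle C requires it to be free everywhere.
*he₁* c-commands it and carries the same index.
The R-expression is bound → Principle C violation.

Principle C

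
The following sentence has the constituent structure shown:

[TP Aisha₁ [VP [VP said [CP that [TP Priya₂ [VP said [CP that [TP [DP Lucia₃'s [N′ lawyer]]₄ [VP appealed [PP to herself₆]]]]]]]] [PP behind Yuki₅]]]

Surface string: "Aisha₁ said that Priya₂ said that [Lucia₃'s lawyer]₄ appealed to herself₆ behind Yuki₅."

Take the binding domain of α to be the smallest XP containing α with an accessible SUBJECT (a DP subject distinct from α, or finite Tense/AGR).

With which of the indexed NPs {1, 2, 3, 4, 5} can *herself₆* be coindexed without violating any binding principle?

{4}

*herself* is an anaphor, so Principle A applies: it must be bound in its binding domain.
Binding domain of *herself₆*: the embedded TP, whose subject is [Lucia₃'s lawyer]₄.
*Aisha₁* c-commands the anaphor but is outside its binding domain → cannot satisfy Principle A.
*Priya₂* c-commands the anaphor but is outside its binding domain → cannot satisfy Principle A.
*Lucia₃* does not c-command the anaphor → cannot bind it.
*[Lucia₃'s lawyer]₄* c-commands the anaphor within its binding domain → licit binder.
*Yuki₅* does not c-command the anaphor → cannot bind it.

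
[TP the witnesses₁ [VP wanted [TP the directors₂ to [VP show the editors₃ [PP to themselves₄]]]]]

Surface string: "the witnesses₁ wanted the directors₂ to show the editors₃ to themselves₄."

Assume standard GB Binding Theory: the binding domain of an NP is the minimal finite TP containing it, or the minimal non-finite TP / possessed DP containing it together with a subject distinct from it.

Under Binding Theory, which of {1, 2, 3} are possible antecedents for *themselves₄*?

{2, 3}

*themselves* is an anaphor, so Principle A applies: it must be bound in its binding domain.
Binding domain of *themselves₄*: the embedded TP, whose subject is the directors₂.
*the witnesses₁* c-commands the anaphor but is outside its binding domain → cannot satisfy Principle A.
*the directors₂* c-commands the anaphor within its binding domain → licit binder.
*the editors₃* c-commands the anaphor within its binding domain → licit binder.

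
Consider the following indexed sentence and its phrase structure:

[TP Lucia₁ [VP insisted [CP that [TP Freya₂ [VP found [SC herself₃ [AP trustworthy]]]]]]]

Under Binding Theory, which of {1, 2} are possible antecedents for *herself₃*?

*herself* is an anaphor, so Principle A applies: it must be bound in its binding domain.
Binding domain of *herself₃*: the embedded TP, whose subject is Freya₂.
*Lucia₁* c-commands the anaphor but is outside its binding domain → cannot satisfy Principle A.
*Freya₂* c-commands the anaphor within its binding domain → licit binder.

{2}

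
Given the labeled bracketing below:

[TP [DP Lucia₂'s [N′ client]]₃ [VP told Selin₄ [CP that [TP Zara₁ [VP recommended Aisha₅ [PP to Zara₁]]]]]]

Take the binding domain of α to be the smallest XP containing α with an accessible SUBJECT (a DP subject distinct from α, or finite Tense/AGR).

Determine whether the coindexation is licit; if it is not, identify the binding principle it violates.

The two coindexed NPs are *Zara₁* (the lower occurrence) and *Zara₁* (the higher occurrence).
*Zara₁* (the lower occurrence) is an R-expression. Principle C requires it to be free everywhere.
*Zara₁* (the higher occurrence) c-commands it and carries the same index.
The R-expression is bound → Principle C violation.

Principle C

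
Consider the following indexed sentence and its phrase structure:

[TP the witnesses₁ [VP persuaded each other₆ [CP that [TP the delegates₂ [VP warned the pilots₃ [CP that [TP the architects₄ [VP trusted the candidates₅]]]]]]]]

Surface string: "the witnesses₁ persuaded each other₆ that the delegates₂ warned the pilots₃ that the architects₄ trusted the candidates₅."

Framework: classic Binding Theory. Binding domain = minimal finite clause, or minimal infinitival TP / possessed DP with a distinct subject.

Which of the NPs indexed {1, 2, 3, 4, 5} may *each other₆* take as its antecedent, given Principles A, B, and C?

{1}

*each other* is an anaphor, so Principle A applies: it must be bound in its binding domain.
Binding domain of *each other₆*: the matrix TP, whose subject is the witnesses₁.
*the witnesses₁* c-commands the anaphor within its binding domain → licit binder.
*the delegates₂* does not c-command the anaphor → cannot bind it.
*the pilots₃* does not c-command the anaphor → cannot bind it.
*the architects₄* does not c-command the anaphor → cannot bind it.
*the candidates₅* does not c-command the anaphor → cannot bind it.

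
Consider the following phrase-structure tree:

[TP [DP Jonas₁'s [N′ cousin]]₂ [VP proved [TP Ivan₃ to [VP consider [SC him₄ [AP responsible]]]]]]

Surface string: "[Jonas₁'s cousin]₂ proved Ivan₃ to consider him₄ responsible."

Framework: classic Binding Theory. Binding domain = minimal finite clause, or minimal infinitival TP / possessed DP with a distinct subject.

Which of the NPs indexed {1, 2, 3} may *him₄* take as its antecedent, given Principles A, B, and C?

{1, 2}

*him* is a pronoun, so Principle B applies: it must be free in its binding domain.
Binding domain of *him₄*: the embedded TP, whose subject is Ivan₃.
*Jonas₁* and the pronoun do not c-command one another → neither Principle B nor Principle C is at stake; coindexation permitted.
*[Jonas₁'s cousin]₂* c-commands the pronoun but from outside its binding domain, and is not c-commanded by it → coindexation permitted.
*Ivan₃* c-commands the pronoun within its binding domain → coindexation would violate Principle B.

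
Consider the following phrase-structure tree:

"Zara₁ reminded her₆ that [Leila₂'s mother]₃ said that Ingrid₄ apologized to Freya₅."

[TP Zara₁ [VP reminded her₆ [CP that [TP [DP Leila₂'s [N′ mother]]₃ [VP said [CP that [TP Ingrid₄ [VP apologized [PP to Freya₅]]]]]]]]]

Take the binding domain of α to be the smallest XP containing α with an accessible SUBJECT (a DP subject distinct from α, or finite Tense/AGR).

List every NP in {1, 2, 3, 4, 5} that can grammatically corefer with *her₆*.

*her* is a pronoun, so Principle B applies: it must be free in its binding domain.
Binding domain of *her₆*: the matrix TP, whose subject is Zara₁.
*Zara₁* c-commands the pronoun within its binding domain → coindexation would violate Principle B.
*Leila₂*: the pronoun c-commands this R-expression → coindexation would violate Principle C on *Leila₂*.
*[Leila₂'s mother]₃*: the pronoun c-commands this R-expression → coindexation would violate Principle C on *[Leila₂'s mother]₃*.
*Ingrid₄*: the pronoun c-commands this R-expression → coindexation would violate Principle C on *Ingrid₄*.
*Freya₅*: the pronoun c-commands this R-expression → coindexation would violate Principle C on *Freya₅*.

none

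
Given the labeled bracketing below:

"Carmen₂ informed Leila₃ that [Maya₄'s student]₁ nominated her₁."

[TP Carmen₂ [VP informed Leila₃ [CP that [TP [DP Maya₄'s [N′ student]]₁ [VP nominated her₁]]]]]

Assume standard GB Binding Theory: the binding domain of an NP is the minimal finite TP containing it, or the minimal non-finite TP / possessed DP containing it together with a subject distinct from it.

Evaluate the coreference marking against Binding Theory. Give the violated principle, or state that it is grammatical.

Principle B

The two coindexed NPs are *[Maya₄'s student]₁* and *her₁*.
*her₁* is a pronoun. Its binding domain is the embedded TP, whose subject is [Maya₄'s student]₁.
*[Maya₄'s student]₁* c-commands it within that domain and carries the same index.
The pronoun is locally bound → Principle B violation.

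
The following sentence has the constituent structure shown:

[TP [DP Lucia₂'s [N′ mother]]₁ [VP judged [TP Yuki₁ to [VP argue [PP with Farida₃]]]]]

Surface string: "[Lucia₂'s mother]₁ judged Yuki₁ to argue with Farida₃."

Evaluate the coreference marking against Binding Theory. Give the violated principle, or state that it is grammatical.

The two coindexed NPs are *[Lucia₂'s mother]₁* and *Yuki₁*.
*Yuki₁* is an R-expression. Principle C requires it to be free everywhere.
*[Lucia₂'s mother]₁* c-commands it and carries the same index.
The R-expression is bound → Principle C violation.

Principle C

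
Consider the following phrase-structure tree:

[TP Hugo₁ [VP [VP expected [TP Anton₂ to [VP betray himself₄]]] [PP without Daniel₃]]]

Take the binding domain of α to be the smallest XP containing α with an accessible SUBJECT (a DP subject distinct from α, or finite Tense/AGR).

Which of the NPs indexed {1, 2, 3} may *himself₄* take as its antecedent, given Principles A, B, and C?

*himself* is an anaphor, so Principle A applies: it must be bound in its binding domain.
Binding domain of *himself₄*: the embedded TP, whose subject is Anton₂.
*Hugo₁* c-commands the anaphor but is outside its binding domain → cannot satisfy Principle A.
*Anton₂* c-commands the anaphor within its binding domain → licit binder.
*Daniel₃* does not c-command the anaphor → cannot bind it.

{2}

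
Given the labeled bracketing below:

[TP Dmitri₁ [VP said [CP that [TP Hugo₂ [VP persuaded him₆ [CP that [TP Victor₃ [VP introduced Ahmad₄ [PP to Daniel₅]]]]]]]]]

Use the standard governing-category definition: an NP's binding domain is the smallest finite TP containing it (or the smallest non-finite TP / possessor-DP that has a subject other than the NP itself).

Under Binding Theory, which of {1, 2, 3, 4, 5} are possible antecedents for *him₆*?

{1}

*him* is a pronoun, so Principle B applies: it must be free in its binding domain.
Binding domain of *him₆*: the embedded TP, whose subject is Hugo₂.
*Dmitri₁* c-commands the pronoun but from outside its binding domain, and is not c-commanded by it → coindexation permitted.
*Hugo₂* c-commands the pronoun within its binding domain → coindexation would violate Principle B.
*Victor₃*: the pronoun c-commands this R-expression → coindexation would violate Principle C on *Victor₃*.
*Ahmad₄*: the pronoun c-commands this R-expression → coindexation would violate Principle C on *Ahmad₄*.
*Daniel₅*: the pronoun c-commands this R-expression → coindexation would violate Principle C on *Daniel₅*.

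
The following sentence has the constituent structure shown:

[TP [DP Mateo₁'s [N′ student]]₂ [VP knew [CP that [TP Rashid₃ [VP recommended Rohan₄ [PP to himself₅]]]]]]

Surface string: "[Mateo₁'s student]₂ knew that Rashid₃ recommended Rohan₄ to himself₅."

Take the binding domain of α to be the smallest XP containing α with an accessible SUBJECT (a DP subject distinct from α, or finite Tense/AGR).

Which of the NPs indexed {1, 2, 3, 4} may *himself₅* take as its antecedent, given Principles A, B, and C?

*himself* is an anaphor, so Principle A applies: it must be bound in its binding domain.
Binding domain of *himself₅*: the embedded TP, whose subject is Rashid₃.
*Mateo₁* does not c-command the anaphor → cannot bind it.
*[Mateo₁'s student]₂* c-commands the anaphor but is outside its binding domain → cannot satisfy Principle A.
*Rashid₃* c-commands the anaphor within its binding domain → licit binder.
*Rohan₄* c-commands the anaphor within its binding domain → licit binder.

{3, 4}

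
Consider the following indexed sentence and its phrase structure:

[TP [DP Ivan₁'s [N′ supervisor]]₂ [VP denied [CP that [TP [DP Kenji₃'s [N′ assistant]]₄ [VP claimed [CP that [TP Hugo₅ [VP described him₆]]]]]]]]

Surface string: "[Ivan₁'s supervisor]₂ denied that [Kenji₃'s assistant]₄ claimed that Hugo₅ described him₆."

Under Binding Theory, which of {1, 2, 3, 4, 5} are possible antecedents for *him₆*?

*him* is a pronoun, so Principle B applies: it must be free in its binding domain.
Binding domain of *him₆*: the embedded TP, whose subject is Hugo₅.
*Ivan₁* and the pronoun do not c-command one another → neither Principle B nor Principle C is at stake; coindexation permitted.
*[Ivan₁'s supervisor]₂* c-commands the pronoun but from outside its binding domain, and is not c-commanded by it → coindexation permitted.
*Kenji₃* and the pronoun do not c-command one another → neither Principle B nor Principle C is at stake; coindexation permitted.
*[Kenji₃'s assistant]₄* c-commands the pronoun but from outside its binding domain, and is not c-commanded by it → coindexation permitted.
*Hugo₅* c-commands the pronoun within its binding domain → coindexation would violate Principle B.

{1, 2, 3, 4}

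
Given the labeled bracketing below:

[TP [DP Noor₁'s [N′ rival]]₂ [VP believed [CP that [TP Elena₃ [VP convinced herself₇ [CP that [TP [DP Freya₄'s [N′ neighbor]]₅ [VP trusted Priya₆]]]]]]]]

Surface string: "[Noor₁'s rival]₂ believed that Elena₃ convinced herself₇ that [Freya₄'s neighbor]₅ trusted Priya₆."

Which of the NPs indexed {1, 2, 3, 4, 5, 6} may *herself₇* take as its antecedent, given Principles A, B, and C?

*herself* is an anaphor, so Principle A applies: it must be bound in its binding domain.
Binding domain of *herself₇*: the embedded TP, whose subject is Elena₃.
*Noor₁* does not c-command the anaphor → cannot bind it.
*[Noor₁'s rival]₂* c-commands the anaphor but is outside its binding domain → cannot satisfy Principle A.
*Elena₃* c-commands the anaphor within its binding domain → licit binder.
*Freya₄* does not c-command the anaphor → cannot bind it.
*[Freya₄'s neighbor]₅* does not c-command the anaphor → cannot bind it.
*Priya₆* does not c-command the anaphor → cannot bind it.

{3}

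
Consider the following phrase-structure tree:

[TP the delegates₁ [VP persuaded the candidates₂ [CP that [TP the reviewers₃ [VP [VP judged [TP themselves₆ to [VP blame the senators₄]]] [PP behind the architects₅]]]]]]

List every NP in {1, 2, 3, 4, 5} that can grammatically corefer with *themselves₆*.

*themselves* is an anaphor, so Principle A applies: it must be bound in its binding domain.
Binding domain of *themselves₆*: the embedded TP, whose subject is the reviewers₃.
*the delegates₁* c-commands the anaphor but is outside its binding domain → cannot satisfy Principle A.
*the candidates₂* c-commands the anaphor but is outside its binding domain → cannot satisfy Principle A.
*the reviewers₃* c-commands the anaphor within its binding domain → licit binder.
*the senators₄* does not c-command the anaphor → cannot bind it.
*the architects₅* does not c-command the anaphor → cannot bind it.

{3}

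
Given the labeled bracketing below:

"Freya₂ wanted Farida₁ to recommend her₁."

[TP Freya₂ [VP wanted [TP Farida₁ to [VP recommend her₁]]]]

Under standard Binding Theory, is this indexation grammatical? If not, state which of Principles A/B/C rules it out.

Principle B

The two coindexed NPs are *Farida₁* and *her₁*.
*her₁* is a pronoun. Its binding domain is the embedded TP, whose subject is Farida₁.
*Farida₁* c-commands it within that domain and carries the same index.
The pronoun is locally bound → Principle B violation.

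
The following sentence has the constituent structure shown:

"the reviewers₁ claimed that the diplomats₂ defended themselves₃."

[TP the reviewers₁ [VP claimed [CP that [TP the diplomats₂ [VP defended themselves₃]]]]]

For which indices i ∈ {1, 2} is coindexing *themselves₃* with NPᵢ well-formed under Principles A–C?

{2}

*themselves* is an anaphor, so Principle A applies: it must be bound in its binding domain.
Binding domain of *themselves₃*: the embedded TP, whose subject is the diplomats₂.
*the reviewers₁* c-commands the anaphor but is outside its binding domain → cannot satisfy Principle A.
*the diplomats₂* c-commands the anaphor within its binding domain → licit binder.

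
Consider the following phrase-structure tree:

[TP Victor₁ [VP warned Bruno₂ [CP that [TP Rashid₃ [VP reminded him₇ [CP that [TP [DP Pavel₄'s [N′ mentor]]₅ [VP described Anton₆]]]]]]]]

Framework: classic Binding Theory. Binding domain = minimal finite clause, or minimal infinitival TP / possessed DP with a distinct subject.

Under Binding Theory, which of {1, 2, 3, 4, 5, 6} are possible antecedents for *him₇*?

*him* is a pronoun, so Principle B applies: it must be free in its binding domain.
Binding domain of *him₇*: the embedded TP, whose subject is Rashid₃.
*Victor₁* c-commands the pronoun but from outside its binding domain, and is not c-commanded by it → coindexation permitted.
*Bruno₂* c-commands the pronoun but from outside its binding domain, and is not c-commanded by it → coindexation permitted.
*Rashid₃* c-commands the pronoun within its binding domain → coindexation would violate Principle B.
*Pavel₄*: the pronoun c-commands this R-expression → coindexation would violate Principle C on *Pavel₄*.
*[Pavel₄'s mentor]₅*: the pronoun c-commands this R-expression → coindexation would violate Principle C on *[Pavel₄'s mentor]₅*.
*Anton₆*: the pronoun c-commands this R-expression → coindexation would violate Principle C on *Anton₆*.

{1, 2}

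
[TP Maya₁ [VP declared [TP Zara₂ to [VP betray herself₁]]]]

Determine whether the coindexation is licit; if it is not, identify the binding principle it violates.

The two coindexed NPs are *Maya₁* and *herself₁*.
*herself₁* is an anaphor. Principle A requires it to be bound within its binding domain — the embedded TP, whose subject is Zara₂.
Within that domain it is c-commanded by *Zara₂*, which does not share its index.
*Maya₁* does c-command the anaphor, but from outside its binding domain.
The anaphor is unbound in its domain → Principle A violation.

Principle A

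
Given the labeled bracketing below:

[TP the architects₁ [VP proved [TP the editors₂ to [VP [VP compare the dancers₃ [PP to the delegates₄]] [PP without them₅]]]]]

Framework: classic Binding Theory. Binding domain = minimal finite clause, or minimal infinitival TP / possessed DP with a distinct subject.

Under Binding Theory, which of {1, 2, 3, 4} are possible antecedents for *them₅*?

{1, 3, 4}

*them* is a pronoun, so Principle B applies: it must be free in its binding domain.
Binding domain of *them₅*: the embedded TP, whose subject is the editors₂.
*the architects₁* c-commands the pronoun but from outside its binding domain, and is not c-commanded by it → coindexation permitted.
*the editors₂* c-commands the pronoun within its binding domain → coindexation would violate Principle B.
*the dancers₃* and the pronoun do not c-command one another → neither Principle B nor Principle C is at stake; coindexation permitted.
*the delegates₄* and the pronoun do not c-command one another → neither Principle B nor Principle C is at stake; coindexation permitted.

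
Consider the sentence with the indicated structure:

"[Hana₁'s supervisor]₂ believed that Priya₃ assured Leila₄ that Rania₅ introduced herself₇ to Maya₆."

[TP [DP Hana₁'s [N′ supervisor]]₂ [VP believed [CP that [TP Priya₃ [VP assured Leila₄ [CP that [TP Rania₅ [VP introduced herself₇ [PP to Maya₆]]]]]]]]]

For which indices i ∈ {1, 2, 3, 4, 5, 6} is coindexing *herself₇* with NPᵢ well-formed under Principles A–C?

*herself* is an anaphor, so Principle A applies: it must be bound in its binding domain.
Binding domain of *herself₇*: the embedded TP, whose subject is Rania₅.
*Hana₁* does not c-command the anaphor → cannot bind it.
*[Hana₁'s supervisor]₂* c-commands the anaphor but is outside its binding domain → cannot satisfy Principle A.
*Priya₃* c-commands the anaphor but is outside its binding domain → cannot satisfy Principle A.
*Leila₄* c-commands the anaphor but is outside its binding domain → cannot satisfy Principle A.
*Rania₅* c-commands the anaphor within its binding domain → licit binder.
*Maya₆* does not c-command the anaphor → cannot bind it.

{5}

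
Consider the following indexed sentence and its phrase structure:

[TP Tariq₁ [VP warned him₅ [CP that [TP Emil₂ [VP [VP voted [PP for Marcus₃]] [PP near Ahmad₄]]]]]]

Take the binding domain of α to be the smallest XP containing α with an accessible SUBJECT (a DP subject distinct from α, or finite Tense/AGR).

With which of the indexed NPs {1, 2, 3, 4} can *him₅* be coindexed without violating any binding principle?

none

*him* is a pronoun, so Principle B applies: it must be free in its binding domain.
Binding domain of *him₅*: the matrix TP, whose subject is Tariq₁.
*Tariq₁* c-commands the pronoun within its binding domain → coindexation would violate Principle B.
*Emil₂*: the pronoun c-commands this R-expression → coindexation would violate Principle C on *Emil₂*.
*Marcus₃*: the pronoun c-commands this R-expression → coindexation would violate Principle C on *Marcus₃*.
*Ahmad₄*: the pronoun c-commands this R-expression → coindexation would violate Principle C on *Ahmad₄*.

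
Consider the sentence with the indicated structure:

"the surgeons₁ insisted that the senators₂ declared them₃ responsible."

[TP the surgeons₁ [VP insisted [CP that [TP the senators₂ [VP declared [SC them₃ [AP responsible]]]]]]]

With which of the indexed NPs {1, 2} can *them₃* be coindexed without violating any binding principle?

{1}

*them* is a pronoun, so Principle B applies: it must be free in its binding domain.
Binding domain of *them₃*: the embedded TP, whose subject is the senators₂.
*the surgeons₁* c-commands the pronoun but from outside its binding domain, and is not c-commanded by it → coindexation permitted.
*the senators₂* c-commands the pronoun within its binding domain → coindexation would violate Principle B.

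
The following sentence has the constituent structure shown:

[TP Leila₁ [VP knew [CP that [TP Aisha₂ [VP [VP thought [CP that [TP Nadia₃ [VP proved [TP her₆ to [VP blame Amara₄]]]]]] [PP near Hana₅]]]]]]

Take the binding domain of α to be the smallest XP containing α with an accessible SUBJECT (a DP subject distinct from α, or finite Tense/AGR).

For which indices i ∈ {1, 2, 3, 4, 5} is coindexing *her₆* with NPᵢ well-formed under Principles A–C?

{1, 2, 5}

*her* is a pronoun, so Principle B applies: it must be free in its binding domain.
Binding domain of *her₆*: the embedded TP, whose subject is Nadia₃.
*Leila₁* c-commands the pronoun but from outside its binding domain, and is not c-commanded by it → coindexation permitted.
*Aisha₂* c-commands the pronoun but from outside its binding domain, and is not c-commanded by it → coindexation permitted.
*Nadia₃* c-commands the pronoun within its binding domain → coindexation would violate Principle B.
*Amara₄*: the pronoun c-commands this R-expression → coindexation would violate Principle C on *Amara₄*.
*Hana₅* and the pronoun do not c-command one another → neither Principle B nor Principle C is at stake; coindexation permitted.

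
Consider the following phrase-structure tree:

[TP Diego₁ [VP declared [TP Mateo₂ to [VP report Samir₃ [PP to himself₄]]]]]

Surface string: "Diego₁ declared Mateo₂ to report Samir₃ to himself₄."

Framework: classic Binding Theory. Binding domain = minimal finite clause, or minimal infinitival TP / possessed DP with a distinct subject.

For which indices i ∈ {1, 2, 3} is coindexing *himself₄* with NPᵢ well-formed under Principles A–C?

*himself* is an anaphor, so Principle A applies: it must be bound in its binding domain.
Binding domain of *himself₄*: the embedded TP, whose subject is Mateo₂.
*Diego₁* c-commands the anaphor but is outside its binding domain → cannot satisfy Principle A.
*Mateo₂* c-commands the anaphor within its binding domain → licit binder.
*Samir₃* c-commands the anaphor within its binding domain → licit binder.

{2, 3}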